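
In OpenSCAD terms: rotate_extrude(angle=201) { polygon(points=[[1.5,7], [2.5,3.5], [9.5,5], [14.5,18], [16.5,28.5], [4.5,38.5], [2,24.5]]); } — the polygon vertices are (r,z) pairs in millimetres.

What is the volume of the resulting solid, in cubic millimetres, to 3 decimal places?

Profile (r,z), 7 vertices: (1.5,7) (2.5,3.5) (9.5,5) (14.5,18) (16.5,28.5) (4.5,38.5) (2,24.5)
edge 0: (1.5,7)→(2.5,3.5)  cross = 1.5·3.5 − 2.5·7 = -12.2500; (r_i+r_j)·cross = 4·-12.2500 = -49.0000
edge 1: (2.5,3.5)→(9.5,5)  cross = 2.5·5 − 9.5·3.5 = -20.7500; (r_i+r_j)·cross = 12·-20.7500 = -249.0000
edge 2: (9.5,5)→(14.5,18)  cross = 9.5·18 − 14.5·5 = 98.5000; (r_i+r_j)·cross = 24·98.5000 = 2364.0000
edge 3: (14.5,18)→(16.5,28.5)  cross = 14.5·28.5 − 16.5·18 = 116.2500; (r_i+r_j)·cross = 31·116.2500 = 3603.7500
edge 4: (16.5,28.5)→(4.5,38.5)  cross = 16.5·38.5 − 4.5·28.5 = 507.0000; (r_i+r_j)·cross = 21·507.0000 = 10647.0000
edge 5: (4.5,38.5)→(2,24.5)  cross = 4.5·24.5 − 2·38.5 = 33.2500; (r_i+r_j)·cross = 6.5·33.2500 = 216.1250
edge 6: (2,24.5)→(1.5,7)  cross = 2·7 − 1.5·24.5 = -22.7500; (r_i+r_j)·cross = 3.5·-22.7500 = -79.6250
Σcross = 699.2500 → A = |Σcross|/2 = 349.6250 mm²
Σ(r_i+r_j)·cross = 16453.2500 → first moment M = |Σ|/6 = 2742.2083
R_c = M/A = 2742.2083/349.6250 = 7.8433 mm
θ = 201° = 3.508112 rad
V = θ·R_c·A = 3.508112·7.8433·349.6250 = 9619.973 mm³

Volume = 9619.973 mm³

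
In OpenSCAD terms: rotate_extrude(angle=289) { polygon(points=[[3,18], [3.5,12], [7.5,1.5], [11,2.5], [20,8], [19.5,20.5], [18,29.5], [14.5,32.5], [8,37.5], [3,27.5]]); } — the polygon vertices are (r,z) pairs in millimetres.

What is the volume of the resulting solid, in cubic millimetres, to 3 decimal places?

Profile (r,z), 10 vertices: (3,18) (3.5,12) (7.5,1.5) (11,2.5) (20,8) (19.5,20.5) (18,29.5) (14.5,32.5) (8,37.5) (3,27.5)
edge 0: (3,18)→(3.5,12)  cross = 3·12 − 3.5·18 = -27.0000; (r_i+r_j)·cross = 6.5·-27.0000 = -175.5000
edge 1: (3.5,12)→(7.5,1.5)  cross = 3.5·1.5 − 7.5·12 = -84.7500; (r_i+r_j)·cross = 11·-84.7500 = -932.2500
edge 2: (7.5,1.5)→(11,2.5)  cross = 7.5·2.5 − 11·1.5 = 2.2500; (r_i+r_j)·cross = 18.5·2.2500 = 41.6250
edge 3: (11,2.5)→(20,8)  cross = 11·8 − 20·2.5 = 38.0000; (r_i+r_j)·cross = 31·38.0000 = 1178.0000
edge 4: (20,8)→(19.5,20.5)  cross = 20·20.5 − 19.5·8 = 254.0000; (r_i+r_j)·cross = 39.5·254.0000 = 10033.0000
edge 5: (19.5,20.5)→(18,29.5)  cross = 19.5·29.5 − 18·20.5 = 206.2500; (r_i+r_j)·cross = 37.5·206.2500 = 7734.3750
edge 6: (18,29.5)→(14.5,32.5)  cross = 18·32.5 − 14.5·29.5 = 157.2500; (r_i+r_j)·cross = 32.5·157.2500 = 5110.6250
edge 7: (14.5,32.5)→(8,37.5)  cross = 14.5·37.5 − 8·32.5 = 283.7500; (r_i+r_j)·cross = 22.5·283.7500 = 6384.3750
edge 8: (8,37.5)→(3,27.5)  cross = 8·27.5 − 3·37.5 = 107.5000; (r_i+r_j)·cross = 11·107.5000 = 1182.5000
edge 9: (3,27.5)→(3,18)  cross = 3·18 − 3·27.5 = -28.5000; (r_i+r_j)·cross = 6·-28.5000 = -171.0000
Σcross = 908.7500 → A = |Σcross|/2 = 454.3750 mm²
Σ(r_i+r_j)·cross = 30385.7500 → first moment M = |Σ|/6 = 5064.2917
R_c = M/A = 5064.2917/454.3750 = 11.1456 mm
θ = 289° = 5.044002 rad
V = θ·R_c·A = 5.044002·11.1456·454.3750 = 25544.295 mm³

Volume = 25544.295 mm³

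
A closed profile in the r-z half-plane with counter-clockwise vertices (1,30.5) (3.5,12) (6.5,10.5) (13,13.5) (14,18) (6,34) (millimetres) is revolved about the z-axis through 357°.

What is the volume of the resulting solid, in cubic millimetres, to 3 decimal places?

Volume = 8129.669 mm³

Profile (r,z), 6 vertices: (1,30.5) (3.5,12) (6.5,10.5) (13,13.5) (14,18) (6,34)
edge 0: (1,30.5)→(3.5,12)  cross = 1·12 − 3.5·30.5 = -94.7500; (r_i+r_j)·cross = 4.5·-94.7500 = -426.3750
edge 1: (3.5,12)→(6.5,10.5)  cross = 3.5·10.5 − 6.5·12 = -41.2500; (r_i+r_j)·cross = 10·-41.2500 = -412.5000
edge 2: (6.5,10.5)→(13,13.5)  cross = 6.5·13.5 − 13·10.5 = -48.7500; (r_i+r_j)·cross = 19.5·-48.7500 = -950.6250
edge 3: (13,13.5)→(14,18)  cross = 13·18 − 14·13.5 = 45.0000; (r_i+r_j)·cross = 27·45.0000 = 1215.0000
edge 4: (14,18)→(6,34)  cross = 14·34 − 6·18 = 368.0000; (r_i+r_j)·cross = 20·368.0000 = 7360.0000
edge 5: (6,34)→(1,30.5)  cross = 6·30.5 − 1·34 = 149.0000; (r_i+r_j)·cross = 7·149.0000 = 1043.0000
Σcross = 377.2500 → A = |Σcross|/2 = 188.6250 mm²
Σ(r_i+r_j)·cross = 7828.5000 → first moment M = |Σ|/6 = 1304.7500
R_c = M/A = 1304.7500/188.6250 = 6.9172 mm
θ = 357° = 6.230825 rad
V = θ·R_c·A = 6.230825·6.9172·188.6250 = 8129.669 mm³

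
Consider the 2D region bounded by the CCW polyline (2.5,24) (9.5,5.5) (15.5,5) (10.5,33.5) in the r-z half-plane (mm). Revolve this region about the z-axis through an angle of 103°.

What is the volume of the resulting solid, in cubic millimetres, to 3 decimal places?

Profile (r,z), 4 vertices: (2.5,24) (9.5,5.5) (15.5,5) (10.5,33.5)
edge 0: (2.5,24)→(9.5,5.5)  cross = 2.5·5.5 − 9.5·24 = -214.2500; (r_i+r_j)·cross = 12·-214.2500 = -2571.0000
edge 1: (9.5,5.5)→(15.5,5)  cross = 9.5·5 − 15.5·5.5 = -37.7500; (r_i+r_j)·cross = 25·-37.7500 = -943.7500
edge 2: (15.5,5)→(10.5,33.5)  cross = 15.5·33.5 − 10.5·5 = 466.7500; (r_i+r_j)·cross = 26·466.7500 = 12135.5000
edge 3: (10.5,33.5)→(2.5,24)  cross = 10.5·24 − 2.5·33.5 = 168.2500; (r_i+r_j)·cross = 13·168.2500 = 2187.2500
Σcross = 383.0000 → A = |Σcross|/2 = 191.5000 mm²
Σ(r_i+r_j)·cross = 10808.0000 → first moment M = |Σ|/6 = 1801.3333
R_c = M/A = 1801.3333/191.5000 = 9.4064 mm
θ = 103° = 1.797689 rad
V = θ·R_c·A = 1.797689·9.4064·191.5000 = 3238.237 mm³

Volume = 3238.237 mm³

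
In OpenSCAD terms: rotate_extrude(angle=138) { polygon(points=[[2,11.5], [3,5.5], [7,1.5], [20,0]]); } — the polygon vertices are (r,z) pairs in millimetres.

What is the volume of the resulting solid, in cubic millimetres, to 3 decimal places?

Profile (r,z), 4 vertices: (2,11.5) (3,5.5) (7,1.5) (20,0)
edge 0: (2,11.5)→(3,5.5)  cross = 2·5.5 − 3·11.5 = -23.5000; (r_i+r_j)·cross = 5·-23.5000 = -117.5000
edge 1: (3,5.5)→(7,1.5)  cross = 3·1.5 − 7·5.5 = -34.0000; (r_i+r_j)·cross = 10·-34.0000 = -340.0000
edge 2: (7,1.5)→(20,0)  cross = 7·0 − 20·1.5 = -30.0000; (r_i+r_j)·cross = 27·-30.0000 = -810.0000
edge 3: (20,0)→(2,11.5)  cross = 20·11.5 − 2·0 = 230.0000; (r_i+r_j)·cross = 22·230.0000 = 5060.0000
Σcross = 142.5000 → A = |Σcross|/2 = 71.2500 mm²
Σ(r_i+r_j)·cross = 3792.5000 → first moment M = |Σ|/6 = 632.0833
R_c = M/A = 632.0833/71.2500 = 8.8713 mm
θ = 138° = 2.408554 rad
V = θ·R_c·A = 2.408554·8.8713·71.2500 = 1522.407 mm³

Volume = 1522.407 mm³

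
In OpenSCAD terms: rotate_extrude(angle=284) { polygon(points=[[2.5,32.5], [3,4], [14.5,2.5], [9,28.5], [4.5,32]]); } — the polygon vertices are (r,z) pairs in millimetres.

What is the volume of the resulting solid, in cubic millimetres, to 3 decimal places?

Volume = 8623.067 mm³

Profile (r,z), 5 vertices: (2.5,32.5) (3,4) (14.5,2.5) (9,28.5) (4.5,32)
edge 0: (2.5,32.5)→(3,4)  cross = 2.5·4 − 3·32.5 = -87.5000; (r_i+r_j)·cross = 5.5·-87.5000 = -481.2500
edge 1: (3,4)→(14.5,2.5)  cross = 3·2.5 − 14.5·4 = -50.5000; (r_i+r_j)·cross = 17.5·-50.5000 = -883.7500
edge 2: (14.5,2.5)→(9,28.5)  cross = 14.5·28.5 − 9·2.5 = 390.7500; (r_i+r_j)·cross = 23.5·390.7500 = 9182.6250
edge 3: (9,28.5)→(4.5,32)  cross = 9·32 − 4.5·28.5 = 159.7500; (r_i+r_j)·cross = 13.5·159.7500 = 2156.6250
edge 4: (4.5,32)→(2.5,32.5)  cross = 4.5·32.5 − 2.5·32 = 66.2500; (r_i+r_j)·cross = 7·66.2500 = 463.7500
Σcross = 478.7500 → A = |Σcross|/2 = 239.3750 mm²
Σ(r_i+r_j)·cross = 10438.0000 → first moment M = |Σ|/6 = 1739.6667
R_c = M/A = 1739.6667/239.3750 = 7.2675 mm
θ = 284° = 4.956735 rad
V = θ·R_c·A = 4.956735·7.2675·239.3750 = 8623.067 mm³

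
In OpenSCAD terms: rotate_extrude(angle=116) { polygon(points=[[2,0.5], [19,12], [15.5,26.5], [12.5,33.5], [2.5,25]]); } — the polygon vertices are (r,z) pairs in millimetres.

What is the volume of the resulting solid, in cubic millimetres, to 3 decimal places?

Profile (r,z), 5 vertices: (2,0.5) (19,12) (15.5,26.5) (12.5,33.5) (2.5,25)
edge 0: (2,0.5)→(19,12)  cross = 2·12 − 19·0.5 = 14.5000; (r_i+r_j)·cross = 21·14.5000 = 304.5000
edge 1: (19,12)→(15.5,26.5)  cross = 19·26.5 − 15.5·12 = 317.5000; (r_i+r_j)·cross = 34.5·317.5000 = 10953.7500
edge 2: (15.5,26.5)→(12.5,33.5)  cross = 15.5·33.5 − 12.5·26.5 = 188.0000; (r_i+r_j)·cross = 28·188.0000 = 5264.0000
edge 3: (12.5,33.5)→(2.5,25)  cross = 12.5·25 − 2.5·33.5 = 228.7500; (r_i+r_j)·cross = 15·228.7500 = 3431.2500
edge 4: (2.5,25)→(2,0.5)  cross = 2.5·0.5 − 2·25 = -48.7500; (r_i+r_j)·cross = 4.5·-48.7500 = -219.3750
Σcross = 700.0000 → A = |Σcross|/2 = 350.0000 mm²
Σ(r_i+r_j)·cross = 19734.1250 → first moment M = |Σ|/6 = 3289.0208
R_c = M/A = 3289.0208/350.0000 = 9.3972 mm
θ = 116° = 2.024582 rad
V = θ·R_c·A = 2.024582·9.3972·350.0000 = 6658.892 mm³

Volume = 6658.892 mm³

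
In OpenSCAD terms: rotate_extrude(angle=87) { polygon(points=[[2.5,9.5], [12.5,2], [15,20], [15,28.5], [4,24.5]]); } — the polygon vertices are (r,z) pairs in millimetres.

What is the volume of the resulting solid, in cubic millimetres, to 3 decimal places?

Profile (r,z), 5 vertices: (2.5,9.5) (12.5,2) (15,20) (15,28.5) (4,24.5)
edge 0: (2.5,9.5)→(12.5,2)  cross = 2.5·2 − 12.5·9.5 = -113.7500; (r_i+r_j)·cross = 15·-113.7500 = -1706.2500
edge 1: (12.5,2)→(15,20)  cross = 12.5·20 − 15·2 = 220.0000; (r_i+r_j)·cross = 27.5·220.0000 = 6050.0000
edge 2: (15,20)→(15,28.5)  cross = 15·28.5 − 15·20 = 127.5000; (r_i+r_j)·cross = 30·127.5000 = 3825.0000
edge 3: (15,28.5)→(4,24.5)  cross = 15·24.5 − 4·28.5 = 253.5000; (r_i+r_j)·cross = 19·253.5000 = 4816.5000
edge 4: (4,24.5)→(2.5,9.5)  cross = 4·9.5 − 2.5·24.5 = -23.2500; (r_i+r_j)·cross = 6.5·-23.2500 = -151.1250
Σcross = 464.0000 → A = |Σcross|/2 = 232.0000 mm²
Σ(r_i+r_j)·cross = 12834.1250 → first moment M = |Σ|/6 = 2139.0208
R_c = M/A = 2139.0208/232.0000 = 9.2199 mm
θ = 87° = 1.518436 rad
V = θ·R_c·A = 1.518436·9.2199·232.0000 = 3247.967 mm³

Volume = 3247.967 mm³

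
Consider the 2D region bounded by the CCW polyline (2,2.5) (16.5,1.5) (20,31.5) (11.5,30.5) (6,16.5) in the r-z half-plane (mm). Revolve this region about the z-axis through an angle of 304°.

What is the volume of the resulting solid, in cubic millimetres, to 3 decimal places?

Profile (r,z), 5 vertices: (2,2.5) (16.5,1.5) (20,31.5) (11.5,30.5) (6,16.5)
edge 0: (2,2.5)→(16.5,1.5)  cross = 2·1.5 − 16.5·2.5 = -38.2500; (r_i+r_j)·cross = 18.5·-38.2500 = -707.6250
edge 1: (16.5,1.5)→(20,31.5)  cross = 16.5·31.5 − 20·1.5 = 489.7500; (r_i+r_j)·cross = 36.5·489.7500 = 17875.8750
edge 2: (20,31.5)→(11.5,30.5)  cross = 20·30.5 − 11.5·31.5 = 247.7500; (r_i+r_j)·cross = 31.5·247.7500 = 7804.1250
edge 3: (11.5,30.5)→(6,16.5)  cross = 11.5·16.5 − 6·30.5 = 6.7500; (r_i+r_j)·cross = 17.5·6.7500 = 118.1250
edge 4: (6,16.5)→(2,2.5)  cross = 6·2.5 − 2·16.5 = -18.0000; (r_i+r_j)·cross = 8·-18.0000 = -144.0000
Σcross = 688.0000 → A = |Σcross|/2 = 344.0000 mm²
Σ(r_i+r_j)·cross = 24946.5000 → first moment M = |Σ|/6 = 4157.7500
R_c = M/A = 4157.7500/344.0000 = 12.0865 mm
θ = 304° = 5.305801 rad
V = θ·R_c·A = 5.305801·12.0865·344.0000 = 22060.194 mm³

Volume = 22060.194 mm³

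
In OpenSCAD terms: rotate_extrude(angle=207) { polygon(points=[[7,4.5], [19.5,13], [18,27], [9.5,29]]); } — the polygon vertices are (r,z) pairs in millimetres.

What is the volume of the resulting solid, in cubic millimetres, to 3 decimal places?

Profile (r,z), 4 vertices: (7,4.5) (19.5,13) (18,27) (9.5,29)
edge 0: (7,4.5)→(19.5,13)  cross = 7·13 − 19.5·4.5 = 3.2500; (r_i+r_j)·cross = 26.5·3.2500 = 86.1250
edge 1: (19.5,13)→(18,27)  cross = 19.5·27 − 18·13 = 292.5000; (r_i+r_j)·cross = 37.5·292.5000 = 10968.7500
edge 2: (18,27)→(9.5,29)  cross = 18·29 − 9.5·27 = 265.5000; (r_i+r_j)·cross = 27.5·265.5000 = 7301.2500
edge 3: (9.5,29)→(7,4.5)  cross = 9.5·4.5 − 7·29 = -160.2500; (r_i+r_j)·cross = 16.5·-160.2500 = -2644.1250
Σcross = 401.0000 → A = |Σcross|/2 = 200.5000 mm²
Σ(r_i+r_j)·cross = 15712.0000 → first moment M = |Σ|/6 = 2618.6667
R_c = M/A = 2618.6667/200.5000 = 13.0607 mm
θ = 207° = 3.612832 rad
V = θ·R_c·A = 3.612832·13.0607·200.5000 = 9460.802 mm³

Volume = 9460.802 mm³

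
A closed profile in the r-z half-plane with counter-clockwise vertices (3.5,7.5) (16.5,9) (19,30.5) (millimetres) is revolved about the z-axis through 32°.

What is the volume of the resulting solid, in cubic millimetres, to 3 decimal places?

Profile (r,z), 3 vertices: (3.5,7.5) (16.5,9) (19,30.5)
edge 0: (3.5,7.5)→(16.5,9)  cross = 3.5·9 − 16.5·7.5 = -92.2500; (r_i+r_j)·cross = 20·-92.2500 = -1845.0000
edge 1: (16.5,9)→(19,30.5)  cross = 16.5·30.5 − 19·9 = 332.2500; (r_i+r_j)·cross = 35.5·332.2500 = 11794.8750
edge 2: (19,30.5)→(3.5,7.5)  cross = 19·7.5 − 3.5·30.5 = 35.7500; (r_i+r_j)·cross = 22.5·35.7500 = 804.3750
Σcross = 275.7500 → A = |Σcross|/2 = 137.8750 mm²
Σ(r_i+r_j)·cross = 10754.2500 → first moment M = |Σ|/6 = 1792.3750
R_c = M/A = 1792.3750/137.8750 = 13.0000 mm
θ = 32° = 0.558505 rad
V = θ·R_c·A = 0.558505·13.0000·137.8750 = 1001.051 mm³

Volume = 1001.051 mm³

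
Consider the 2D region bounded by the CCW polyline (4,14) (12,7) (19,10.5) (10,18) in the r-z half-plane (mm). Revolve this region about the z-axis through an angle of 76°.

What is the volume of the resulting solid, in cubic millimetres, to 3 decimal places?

Profile (r,z), 4 vertices: (4,14) (12,7) (19,10.5) (10,18)
edge 0: (4,14)→(12,7)  cross = 4·7 − 12·14 = -140.0000; (r_i+r_j)·cross = 16·-140.0000 = -2240.0000
edge 1: (12,7)→(19,10.5)  cross = 12·10.5 − 19·7 = -7.0000; (r_i+r_j)·cross = 31·-7.0000 = -217.0000
edge 2: (19,10.5)→(10,18)  cross = 19·18 − 10·10.5 = 237.0000; (r_i+r_j)·cross = 29·237.0000 = 6873.0000
edge 3: (10,18)→(4,14)  cross = 10·14 − 4·18 = 68.0000; (r_i+r_j)·cross = 14·68.0000 = 952.0000
Σcross = 158.0000 → A = |Σcross|/2 = 79.0000 mm²
Σ(r_i+r_j)·cross = 5368.0000 → first moment M = |Σ|/6 = 894.6667
R_c = M/A = 894.6667/79.0000 = 11.3249 mm
θ = 76° = 1.326450 rad
V = θ·R_c·A = 1.326450·11.3249·79.0000 = 1186.731 mm³

Volume = 1186.731 mm³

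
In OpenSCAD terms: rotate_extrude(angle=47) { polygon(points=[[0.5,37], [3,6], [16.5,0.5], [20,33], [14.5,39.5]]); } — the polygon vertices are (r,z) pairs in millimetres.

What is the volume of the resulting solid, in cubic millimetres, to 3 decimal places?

Profile (r,z), 5 vertices: (0.5,37) (3,6) (16.5,0.5) (20,33) (14.5,39.5)
edge 0: (0.5,37)→(3,6)  cross = 0.5·6 − 3·37 = -108.0000; (r_i+r_j)·cross = 3.5·-108.0000 = -378.0000
edge 1: (3,6)→(16.5,0.5)  cross = 3·0.5 − 16.5·6 = -97.5000; (r_i+r_j)·cross = 19.5·-97.5000 = -1901.2500
edge 2: (16.5,0.5)→(20,33)  cross = 16.5·33 − 20·0.5 = 534.5000; (r_i+r_j)·cross = 36.5·534.5000 = 19509.2500
edge 3: (20,33)→(14.5,39.5)  cross = 20·39.5 − 14.5·33 = 311.5000; (r_i+r_j)·cross = 34.5·311.5000 = 10746.7500
edge 4: (14.5,39.5)→(0.5,37)  cross = 14.5·37 − 0.5·39.5 = 516.7500; (r_i+r_j)·cross = 15·516.7500 = 7751.2500
Σcross = 1157.2500 → A = |Σcross|/2 = 578.6250 mm²
Σ(r_i+r_j)·cross = 35728.0000 → first moment M = |Σ|/6 = 5954.6667
R_c = M/A = 5954.6667/578.6250 = 10.2911 mm
θ = 47° = 0.820305 rad
V = θ·R_c·A = 0.820305·10.2911·578.6250 = 4884.641 mm³

Volume = 4884.641 mm³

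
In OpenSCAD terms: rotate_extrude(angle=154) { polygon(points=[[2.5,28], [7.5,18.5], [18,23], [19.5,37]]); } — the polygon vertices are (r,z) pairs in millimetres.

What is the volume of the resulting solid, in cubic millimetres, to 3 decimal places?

Volume = 5556.145 mm³

Profile (r,z), 4 vertices: (2.5,28) (7.5,18.5) (18,23) (19.5,37)
edge 0: (2.5,28)→(7.5,18.5)  cross = 2.5·18.5 − 7.5·28 = -163.7500; (r_i+r_j)·cross = 10·-163.7500 = -1637.5000
edge 1: (7.5,18.5)→(18,23)  cross = 7.5·23 − 18·18.5 = -160.5000; (r_i+r_j)·cross = 25.5·-160.5000 = -4092.7500
edge 2: (18,23)→(19.5,37)  cross = 18·37 − 19.5·23 = 217.5000; (r_i+r_j)·cross = 37.5·217.5000 = 8156.2500
edge 3: (19.5,37)→(2.5,28)  cross = 19.5·28 − 2.5·37 = 453.5000; (r_i+r_j)·cross = 22·453.5000 = 9977.0000
Σcross = 346.7500 → A = |Σcross|/2 = 173.3750 mm²
Σ(r_i+r_j)·cross = 12403.0000 → first moment M = |Σ|/6 = 2067.1667
R_c = M/A = 2067.1667/173.3750 = 11.9231 mm
θ = 154° = 2.687807 rad
V = θ·R_c·A = 2.687807·11.9231·173.3750 = 5556.145 mm³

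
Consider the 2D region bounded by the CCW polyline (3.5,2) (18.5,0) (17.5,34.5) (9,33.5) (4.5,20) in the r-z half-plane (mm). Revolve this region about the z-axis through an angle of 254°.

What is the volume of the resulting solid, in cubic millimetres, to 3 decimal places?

Volume = 21705.559 mm³

Profile (r,z), 5 vertices: (3.5,2) (18.5,0) (17.5,34.5) (9,33.5) (4.5,20)
edge 0: (3.5,2)→(18.5,0)  cross = 3.5·0 − 18.5·2 = -37.0000; (r_i+r_j)·cross = 22·-37.0000 = -814.0000
edge 1: (18.5,0)→(17.5,34.5)  cross = 18.5·34.5 − 17.5·0 = 638.2500; (r_i+r_j)·cross = 36·638.2500 = 22977.0000
edge 2: (17.5,34.5)→(9,33.5)  cross = 17.5·33.5 − 9·34.5 = 275.7500; (r_i+r_j)·cross = 26.5·275.7500 = 7307.3750
edge 3: (9,33.5)→(4.5,20)  cross = 9·20 − 4.5·33.5 = 29.2500; (r_i+r_j)·cross = 13.5·29.2500 = 394.8750
edge 4: (4.5,20)→(3.5,2)  cross = 4.5·2 − 3.5·20 = -61.0000; (r_i+r_j)·cross = 8·-61.0000 = -488.0000
Σcross = 845.2500 → A = |Σcross|/2 = 422.6250 mm²
Σ(r_i+r_j)·cross = 29377.2500 → first moment M = |Σ|/6 = 4896.2083
R_c = M/A = 4896.2083/422.6250 = 11.5852 mm
θ = 254° = 4.433136 rad
V = θ·R_c·A = 4.433136·11.5852·422.6250 = 21705.559 mm³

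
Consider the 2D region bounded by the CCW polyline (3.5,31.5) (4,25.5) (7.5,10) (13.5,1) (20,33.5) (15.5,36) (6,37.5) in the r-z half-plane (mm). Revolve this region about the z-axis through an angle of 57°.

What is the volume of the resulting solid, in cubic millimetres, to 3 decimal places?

Volume = 4197.552 mm³

Profile (r,z), 7 vertices: (3.5,31.5) (4,25.5) (7.5,10) (13.5,1) (20,33.5) (15.5,36) (6,37.5)
edge 0: (3.5,31.5)→(4,25.5)  cross = 3.5·25.5 − 4·31.5 = -36.7500; (r_i+r_j)·cross = 7.5·-36.7500 = -275.6250
edge 1: (4,25.5)→(7.5,10)  cross = 4·10 − 7.5·25.5 = -151.2500; (r_i+r_j)·cross = 11.5·-151.2500 = -1739.3750
edge 2: (7.5,10)→(13.5,1)  cross = 7.5·1 − 13.5·10 = -127.5000; (r_i+r_j)·cross = 21·-127.5000 = -2677.5000
edge 3: (13.5,1)→(20,33.5)  cross = 13.5·33.5 − 20·1 = 432.2500; (r_i+r_j)·cross = 33.5·432.2500 = 14480.3750
edge 4: (20,33.5)→(15.5,36)  cross = 20·36 − 15.5·33.5 = 200.7500; (r_i+r_j)·cross = 35.5·200.7500 = 7126.6250
edge 5: (15.5,36)→(6,37.5)  cross = 15.5·37.5 − 6·36 = 365.2500; (r_i+r_j)·cross = 21.5·365.2500 = 7852.8750
edge 6: (6,37.5)→(3.5,31.5)  cross = 6·31.5 − 3.5·37.5 = 57.7500; (r_i+r_j)·cross = 9.5·57.7500 = 548.6250
Σcross = 740.5000 → A = |Σcross|/2 = 370.2500 mm²
Σ(r_i+r_j)·cross = 25316.0000 → first moment M = |Σ|/6 = 4219.3333
R_c = M/A = 4219.3333/370.2500 = 11.3959 mm
θ = 57° = 0.994838 rad
V = θ·R_c·A = 0.994838·11.3959·370.2500 = 4197.552 mm³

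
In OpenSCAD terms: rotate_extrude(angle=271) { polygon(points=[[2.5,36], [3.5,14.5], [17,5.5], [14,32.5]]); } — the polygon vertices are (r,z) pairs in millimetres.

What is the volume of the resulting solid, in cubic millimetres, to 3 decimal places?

Profile (r,z), 4 vertices: (2.5,36) (3.5,14.5) (17,5.5) (14,32.5)
edge 0: (2.5,36)→(3.5,14.5)  cross = 2.5·14.5 − 3.5·36 = -89.7500; (r_i+r_j)·cross = 6·-89.7500 = -538.5000
edge 1: (3.5,14.5)→(17,5.5)  cross = 3.5·5.5 − 17·14.5 = -227.2500; (r_i+r_j)·cross = 20.5·-227.2500 = -4658.6250
edge 2: (17,5.5)→(14,32.5)  cross = 17·32.5 − 14·5.5 = 475.5000; (r_i+r_j)·cross = 31·475.5000 = 14740.5000
edge 3: (14,32.5)→(2.5,36)  cross = 14·36 − 2.5·32.5 = 422.7500; (r_i+r_j)·cross = 16.5·422.7500 = 6975.3750
Σcross = 581.2500 → A = |Σcross|/2 = 290.6250 mm²
Σ(r_i+r_j)·cross = 16518.7500 → first moment M = |Σ|/6 = 2753.1250
R_c = M/A = 2753.1250/290.6250 = 9.4731 mm
θ = 271° = 4.729842 rad
V = θ·R_c·A = 4.729842·9.4731·290.6250 = 13021.847 mm³

Volume = 13021.847 mm³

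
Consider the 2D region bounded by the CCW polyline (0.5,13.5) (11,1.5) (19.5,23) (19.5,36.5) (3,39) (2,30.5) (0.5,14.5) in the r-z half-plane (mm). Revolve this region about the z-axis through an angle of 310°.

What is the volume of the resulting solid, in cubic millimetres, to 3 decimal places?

Profile (r,z), 7 vertices: (0.5,13.5) (11,1.5) (19.5,23) (19.5,36.5) (3,39) (2,30.5) (0.5,14.5)
edge 0: (0.5,13.5)→(11,1.5)  cross = 0.5·1.5 − 11·13.5 = -147.7500; (r_i+r_j)·cross = 11.5·-147.7500 = -1699.1250
edge 1: (11,1.5)→(19.5,23)  cross = 11·23 − 19.5·1.5 = 223.7500; (r_i+r_j)·cross = 30.5·223.7500 = 6824.3750
edge 2: (19.5,23)→(19.5,36.5)  cross = 19.5·36.5 − 19.5·23 = 263.2500; (r_i+r_j)·cross = 39·263.2500 = 10266.7500
edge 3: (19.5,36.5)→(3,39)  cross = 19.5·39 − 3·36.5 = 651.0000; (r_i+r_j)·cross = 22.5·651.0000 = 14647.5000
edge 4: (3,39)→(2,30.5)  cross = 3·30.5 − 2·39 = 13.5000; (r_i+r_j)·cross = 5·13.5000 = 67.5000
edge 5: (2,30.5)→(0.5,14.5)  cross = 2·14.5 − 0.5·30.5 = 13.7500; (r_i+r_j)·cross = 2.5·13.7500 = 34.3750
edge 6: (0.5,14.5)→(0.5,13.5)  cross = 0.5·13.5 − 0.5·14.5 = -0.5000; (r_i+r_j)·cross = 1·-0.5000 = -0.5000
Σcross = 1017.0000 → A = |Σcross|/2 = 508.5000 mm²
Σ(r_i+r_j)·cross = 30140.8750 → first moment M = |Σ|/6 = 5023.4792
R_c = M/A = 5023.4792/508.5000 = 9.8790 mm
θ = 310° = 5.410521 rad
V = θ·R_c·A = 5.410521·9.8790·508.5000 = 27179.638 mm³

Volume = 27179.638 mm³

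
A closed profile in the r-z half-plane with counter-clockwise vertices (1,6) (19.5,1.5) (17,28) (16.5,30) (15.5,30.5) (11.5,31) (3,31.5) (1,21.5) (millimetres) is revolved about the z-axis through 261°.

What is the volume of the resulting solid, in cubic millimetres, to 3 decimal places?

Volume = 20476.780 mm³

Profile (r,z), 8 vertices: (1,6) (19.5,1.5) (17,28) (16.5,30) (15.5,30.5) (11.5,31) (3,31.5) (1,21.5)
edge 0: (1,6)→(19.5,1.5)  cross = 1·1.5 − 19.5·6 = -115.5000; (r_i+r_j)·cross = 20.5·-115.5000 = -2367.7500
edge 1: (19.5,1.5)→(17,28)  cross = 19.5·28 − 17·1.5 = 520.5000; (r_i+r_j)·cross = 36.5·520.5000 = 18998.2500
edge 2: (17,28)→(16.5,30)  cross = 17·30 − 16.5·28 = 48.0000; (r_i+r_j)·cross = 33.5·48.0000 = 1608.0000
edge 3: (16.5,30)→(15.5,30.5)  cross = 16.5·30.5 − 15.5·30 = 38.2500; (r_i+r_j)·cross = 32·38.2500 = 1224.0000
edge 4: (15.5,30.5)→(11.5,31)  cross = 15.5·31 − 11.5·30.5 = 129.7500; (r_i+r_j)·cross = 27·129.7500 = 3503.2500
edge 5: (11.5,31)→(3,31.5)  cross = 11.5·31.5 − 3·31 = 269.2500; (r_i+r_j)·cross = 14.5·269.2500 = 3904.1250
edge 6: (3,31.5)→(1,21.5)  cross = 3·21.5 − 1·31.5 = 33.0000; (r_i+r_j)·cross = 4·33.0000 = 132.0000
edge 7: (1,21.5)→(1,6)  cross = 1·6 − 1·21.5 = -15.5000; (r_i+r_j)·cross = 2·-15.5000 = -31.0000
Σcross = 907.7500 → A = |Σcross|/2 = 453.8750 mm²
Σ(r_i+r_j)·cross = 26970.8750 → first moment M = |Σ|/6 = 4495.1458
R_c = M/A = 4495.1458/453.8750 = 9.9039 mm
θ = 261° = 4.555309 rad
V = θ·R_c·A = 4.555309·9.9039·453.8750 = 20476.780 mm³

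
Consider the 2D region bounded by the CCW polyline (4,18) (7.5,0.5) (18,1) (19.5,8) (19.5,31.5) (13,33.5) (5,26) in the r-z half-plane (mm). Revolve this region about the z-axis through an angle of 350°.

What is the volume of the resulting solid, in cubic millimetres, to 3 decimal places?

Profile (r,z), 7 vertices: (4,18) (7.5,0.5) (18,1) (19.5,8) (19.5,31.5) (13,33.5) (5,26)
edge 0: (4,18)→(7.5,0.5)  cross = 4·0.5 − 7.5·18 = -133.0000; (r_i+r_j)·cross = 11.5·-133.0000 = -1529.5000
edge 1: (7.5,0.5)→(18,1)  cross = 7.5·1 − 18·0.5 = -1.5000; (r_i+r_j)·cross = 25.5·-1.5000 = -38.2500
edge 2: (18,1)→(19.5,8)  cross = 18·8 − 19.5·1 = 124.5000; (r_i+r_j)·cross = 37.5·124.5000 = 4668.7500
edge 3: (19.5,8)→(19.5,31.5)  cross = 19.5·31.5 − 19.5·8 = 458.2500; (r_i+r_j)·cross = 39·458.2500 = 17871.7500
edge 4: (19.5,31.5)→(13,33.5)  cross = 19.5·33.5 − 13·31.5 = 243.7500; (r_i+r_j)·cross = 32.5·243.7500 = 7921.8750
edge 5: (13,33.5)→(5,26)  cross = 13·26 − 5·33.5 = 170.5000; (r_i+r_j)·cross = 18·170.5000 = 3069.0000
edge 6: (5,26)→(4,18)  cross = 5·18 − 4·26 = -14.0000; (r_i+r_j)·cross = 9·-14.0000 = -126.0000
Σcross = 848.5000 → A = |Σcross|/2 = 424.2500 mm²
Σ(r_i+r_j)·cross = 31837.6250 → first moment M = |Σ|/6 = 5306.2708
R_c = M/A = 5306.2708/424.2500 = 12.5074 mm
θ = 350° = 6.108652 rad
V = θ·R_c·A = 6.108652·12.5074·424.2500 = 32414.164 mm³

Volume = 32414.164 mm³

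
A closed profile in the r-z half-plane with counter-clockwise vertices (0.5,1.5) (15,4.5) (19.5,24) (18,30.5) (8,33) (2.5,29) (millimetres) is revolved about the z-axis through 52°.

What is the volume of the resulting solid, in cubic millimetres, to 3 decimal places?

Profile (r,z), 6 vertices: (0.5,1.5) (15,4.5) (19.5,24) (18,30.5) (8,33) (2.5,29)
edge 0: (0.5,1.5)→(15,4.5)  cross = 0.5·4.5 − 15·1.5 = -20.2500; (r_i+r_j)·cross = 15.5·-20.2500 = -313.8750
edge 1: (15,4.5)→(19.5,24)  cross = 15·24 − 19.5·4.5 = 272.2500; (r_i+r_j)·cross = 34.5·272.2500 = 9392.6250
edge 2: (19.5,24)→(18,30.5)  cross = 19.5·30.5 − 18·24 = 162.7500; (r_i+r_j)·cross = 37.5·162.7500 = 6103.1250
edge 3: (18,30.5)→(8,33)  cross = 18·33 − 8·30.5 = 350.0000; (r_i+r_j)·cross = 26·350.0000 = 9100.0000
edge 4: (8,33)→(2.5,29)  cross = 8·29 − 2.5·33 = 149.5000; (r_i+r_j)·cross = 10.5·149.5000 = 1569.7500
edge 5: (2.5,29)→(0.5,1.5)  cross = 2.5·1.5 − 0.5·29 = -10.7500; (r_i+r_j)·cross = 3·-10.7500 = -32.2500
Σcross = 903.5000 → A = |Σcross|/2 = 451.7500 mm²
Σ(r_i+r_j)·cross = 25819.3750 → first moment M = |Σ|/6 = 4303.2292
R_c = M/A = 4303.2292/451.7500 = 9.5257 mm
θ = 52° = 0.907571 rad
V = θ·R_c·A = 0.907571·9.5257·451.7500 = 3905.487 mm³

Volume = 3905.487 mm³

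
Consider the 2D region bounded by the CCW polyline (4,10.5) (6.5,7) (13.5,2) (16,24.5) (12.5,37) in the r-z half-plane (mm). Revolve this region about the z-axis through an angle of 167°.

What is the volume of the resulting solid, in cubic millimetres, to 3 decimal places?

Profile (r,z), 5 vertices: (4,10.5) (6.5,7) (13.5,2) (16,24.5) (12.5,37)
edge 0: (4,10.5)→(6.5,7)  cross = 4·7 − 6.5·10.5 = -40.2500; (r_i+r_j)·cross = 10.5·-40.2500 = -422.6250
edge 1: (6.5,7)→(13.5,2)  cross = 6.5·2 − 13.5·7 = -81.5000; (r_i+r_j)·cross = 20·-81.5000 = -1630.0000
edge 2: (13.5,2)→(16,24.5)  cross = 13.5·24.5 − 16·2 = 298.7500; (r_i+r_j)·cross = 29.5·298.7500 = 8813.1250
edge 3: (16,24.5)→(12.5,37)  cross = 16·37 − 12.5·24.5 = 285.7500; (r_i+r_j)·cross = 28.5·285.7500 = 8143.8750
edge 4: (12.5,37)→(4,10.5)  cross = 12.5·10.5 − 4·37 = -16.7500; (r_i+r_j)·cross = 16.5·-16.7500 = -276.3750
Σcross = 446.0000 → A = |Σcross|/2 = 223.0000 mm²
Σ(r_i+r_j)·cross = 14628.0000 → first moment M = |Σ|/6 = 2438.0000
R_c = M/A = 2438.0000/223.0000 = 10.9327 mm
θ = 167° = 2.914700 rad
V = θ·R_c·A = 2.914700·10.9327·223.0000 = 7106.038 mm³

Volume = 7106.038 mm³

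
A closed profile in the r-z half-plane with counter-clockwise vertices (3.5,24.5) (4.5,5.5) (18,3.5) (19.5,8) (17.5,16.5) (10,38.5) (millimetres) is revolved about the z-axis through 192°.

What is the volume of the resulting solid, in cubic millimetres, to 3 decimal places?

Profile (r,z), 6 vertices: (3.5,24.5) (4.5,5.5) (18,3.5) (19.5,8) (17.5,16.5) (10,38.5)
edge 0: (3.5,24.5)→(4.5,5.5)  cross = 3.5·5.5 − 4.5·24.5 = -91.0000; (r_i+r_j)·cross = 8·-91.0000 = -728.0000
edge 1: (4.5,5.5)→(18,3.5)  cross = 4.5·3.5 − 18·5.5 = -83.2500; (r_i+r_j)·cross = 22.5·-83.2500 = -1873.1250
edge 2: (18,3.5)→(19.5,8)  cross = 18·8 − 19.5·3.5 = 75.7500; (r_i+r_j)·cross = 37.5·75.7500 = 2840.6250
edge 3: (19.5,8)→(17.5,16.5)  cross = 19.5·16.5 − 17.5·8 = 181.7500; (r_i+r_j)·cross = 37·181.7500 = 6724.7500
edge 4: (17.5,16.5)→(10,38.5)  cross = 17.5·38.5 − 10·16.5 = 508.7500; (r_i+r_j)·cross = 27.5·508.7500 = 13990.6250
edge 5: (10,38.5)→(3.5,24.5)  cross = 10·24.5 − 3.5·38.5 = 110.2500; (r_i+r_j)·cross = 13.5·110.2500 = 1488.3750
Σcross = 702.2500 → A = |Σcross|/2 = 351.1250 mm²
Σ(r_i+r_j)·cross = 22443.2500 → first moment M = |Σ|/6 = 3740.5417
R_c = M/A = 3740.5417/351.1250 = 10.6530 mm
θ = 192° = 3.351032 rad
V = θ·R_c·A = 3.351032·10.6530·351.1250 = 12534.675 mm³

Volume = 12534.675 mm³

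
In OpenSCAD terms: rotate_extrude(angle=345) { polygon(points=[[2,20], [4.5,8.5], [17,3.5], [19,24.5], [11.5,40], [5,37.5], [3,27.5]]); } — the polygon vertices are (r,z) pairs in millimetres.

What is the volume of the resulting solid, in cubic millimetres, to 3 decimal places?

Profile (r,z), 7 vertices: (2,20) (4.5,8.5) (17,3.5) (19,24.5) (11.5,40) (5,37.5) (3,27.5)
edge 0: (2,20)→(4.5,8.5)  cross = 2·8.5 − 4.5·20 = -73.0000; (r_i+r_j)·cross = 6.5·-73.0000 = -474.5000
edge 1: (4.5,8.5)→(17,3.5)  cross = 4.5·3.5 − 17·8.5 = -128.7500; (r_i+r_j)·cross = 21.5·-128.7500 = -2768.1250
edge 2: (17,3.5)→(19,24.5)  cross = 17·24.5 − 19·3.5 = 350.0000; (r_i+r_j)·cross = 36·350.0000 = 12600.0000
edge 3: (19,24.5)→(11.5,40)  cross = 19·40 − 11.5·24.5 = 478.2500; (r_i+r_j)·cross = 30.5·478.2500 = 14586.6250
edge 4: (11.5,40)→(5,37.5)  cross = 11.5·37.5 − 5·40 = 231.2500; (r_i+r_j)·cross = 16.5·231.2500 = 3815.6250
edge 5: (5,37.5)→(3,27.5)  cross = 5·27.5 − 3·37.5 = 25.0000; (r_i+r_j)·cross = 8·25.0000 = 200.0000
edge 6: (3,27.5)→(2,20)  cross = 3·20 − 2·27.5 = 5.0000; (r_i+r_j)·cross = 5·5.0000 = 25.0000
Σcross = 887.7500 → A = |Σcross|/2 = 443.8750 mm²
Σ(r_i+r_j)·cross = 27984.6250 → first moment M = |Σ|/6 = 4664.1042
R_c = M/A = 4664.1042/443.8750 = 10.5077 mm
θ = 345° = 6.021386 rad
V = θ·R_c·A = 6.021386·10.5077·443.8750 = 28084.371 mm³

Volume = 28084.371 mm³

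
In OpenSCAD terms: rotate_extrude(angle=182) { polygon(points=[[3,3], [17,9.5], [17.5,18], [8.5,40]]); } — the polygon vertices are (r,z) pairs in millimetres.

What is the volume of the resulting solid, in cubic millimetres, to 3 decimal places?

Profile (r,z), 4 vertices: (3,3) (17,9.5) (17.5,18) (8.5,40)
edge 0: (3,3)→(17,9.5)  cross = 3·9.5 − 17·3 = -22.5000; (r_i+r_j)·cross = 20·-22.5000 = -450.0000
edge 1: (17,9.5)→(17.5,18)  cross = 17·18 − 17.5·9.5 = 139.7500; (r_i+r_j)·cross = 34.5·139.7500 = 4821.3750
edge 2: (17.5,18)→(8.5,40)  cross = 17.5·40 − 8.5·18 = 547.0000; (r_i+r_j)·cross = 26·547.0000 = 14222.0000
edge 3: (8.5,40)→(3,3)  cross = 8.5·3 − 3·40 = -94.5000; (r_i+r_j)·cross = 11.5·-94.5000 = -1086.7500
Σcross = 569.7500 → A = |Σcross|/2 = 284.8750 mm²
Σ(r_i+r_j)·cross = 17506.6250 → first moment M = |Σ|/6 = 2917.7708
R_c = M/A = 2917.7708/284.8750 = 10.2423 mm
θ = 182° = 3.176499 rad
V = θ·R_c·A = 3.176499·10.2423·284.8750 = 9268.297 mm³

Volume = 9268.297 mm³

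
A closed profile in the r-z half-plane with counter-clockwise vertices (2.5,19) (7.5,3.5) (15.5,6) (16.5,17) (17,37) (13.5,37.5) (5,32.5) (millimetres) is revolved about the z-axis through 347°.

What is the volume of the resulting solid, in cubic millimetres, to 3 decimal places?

Profile (r,z), 7 vertices: (2.5,19) (7.5,3.5) (15.5,6) (16.5,17) (17,37) (13.5,37.5) (5,32.5)
edge 0: (2.5,19)→(7.5,3.5)  cross = 2.5·3.5 − 7.5·19 = -133.7500; (r_i+r_j)·cross = 10·-133.7500 = -1337.5000
edge 1: (7.5,3.5)→(15.5,6)  cross = 7.5·6 − 15.5·3.5 = -9.2500; (r_i+r_j)·cross = 23·-9.2500 = -212.7500
edge 2: (15.5,6)→(16.5,17)  cross = 15.5·17 − 16.5·6 = 164.5000; (r_i+r_j)·cross = 32·164.5000 = 5264.0000
edge 3: (16.5,17)→(17,37)  cross = 16.5·37 − 17·17 = 321.5000; (r_i+r_j)·cross = 33.5·321.5000 = 10770.2500
edge 4: (17,37)→(13.5,37.5)  cross = 17·37.5 − 13.5·37 = 138.0000; (r_i+r_j)·cross = 30.5·138.0000 = 4209.0000
edge 5: (13.5,37.5)→(5,32.5)  cross = 13.5·32.5 − 5·37.5 = 251.2500; (r_i+r_j)·cross = 18.5·251.2500 = 4648.1250
edge 6: (5,32.5)→(2.5,19)  cross = 5·19 − 2.5·32.5 = 13.7500; (r_i+r_j)·cross = 7.5·13.7500 = 103.1250
Σcross = 746.0000 → A = |Σcross|/2 = 373.0000 mm²
Σ(r_i+r_j)·cross = 23444.2500 → first moment M = |Σ|/6 = 3907.3750
R_c = M/A = 3907.3750/373.0000 = 10.4755 mm
θ = 347° = 6.056293 rad
V = θ·R_c·A = 6.056293·10.4755·373.0000 = 23664.206 mm³

Volume = 23664.206 mm³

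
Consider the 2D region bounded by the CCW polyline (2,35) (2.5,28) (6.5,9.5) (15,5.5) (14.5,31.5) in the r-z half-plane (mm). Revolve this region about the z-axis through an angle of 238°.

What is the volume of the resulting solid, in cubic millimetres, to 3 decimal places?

Profile (r,z), 5 vertices: (2,35) (2.5,28) (6.5,9.5) (15,5.5) (14.5,31.5)
edge 0: (2,35)→(2.5,28)  cross = 2·28 − 2.5·35 = -31.5000; (r_i+r_j)·cross = 4.5·-31.5000 = -141.7500
edge 1: (2.5,28)→(6.5,9.5)  cross = 2.5·9.5 − 6.5·28 = -158.2500; (r_i+r_j)·cross = 9·-158.2500 = -1424.2500
edge 2: (6.5,9.5)→(15,5.5)  cross = 6.5·5.5 − 15·9.5 = -106.7500; (r_i+r_j)·cross = 21.5·-106.7500 = -2295.1250
edge 3: (15,5.5)→(14.5,31.5)  cross = 15·31.5 − 14.5·5.5 = 392.7500; (r_i+r_j)·cross = 29.5·392.7500 = 11586.1250
edge 4: (14.5,31.5)→(2,35)  cross = 14.5·35 − 2·31.5 = 444.5000; (r_i+r_j)·cross = 16.5·444.5000 = 7334.2500
Σcross = 540.7500 → A = |Σcross|/2 = 270.3750 mm²
Σ(r_i+r_j)·cross = 15059.2500 → first moment M = |Σ|/6 = 2509.8750
R_c = M/A = 2509.8750/270.3750 = 9.2829 mm
θ = 238° = 4.153884 rad
V = θ·R_c·A = 4.153884·9.2829·270.3750 = 10425.729 mm³

Volume = 10425.729 mm³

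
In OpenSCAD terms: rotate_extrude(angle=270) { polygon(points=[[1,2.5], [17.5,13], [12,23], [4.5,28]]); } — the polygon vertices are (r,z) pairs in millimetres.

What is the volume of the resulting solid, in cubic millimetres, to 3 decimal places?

Volume = 8205.055 mm³

Profile (r,z), 4 vertices: (1,2.5) (17.5,13) (12,23) (4.5,28)
edge 0: (1,2.5)→(17.5,13)  cross = 1·13 − 17.5·2.5 = -30.7500; (r_i+r_j)·cross = 18.5·-30.7500 = -568.8750
edge 1: (17.5,13)→(12,23)  cross = 17.5·23 − 12·13 = 246.5000; (r_i+r_j)·cross = 29.5·246.5000 = 7271.7500
edge 2: (12,23)→(4.5,28)  cross = 12·28 − 4.5·23 = 232.5000; (r_i+r_j)·cross = 16.5·232.5000 = 3836.2500
edge 3: (4.5,28)→(1,2.5)  cross = 4.5·2.5 − 1·28 = -16.7500; (r_i+r_j)·cross = 5.5·-16.7500 = -92.1250
Σcross = 431.5000 → A = |Σcross|/2 = 215.7500 mm²
Σ(r_i+r_j)·cross = 10447.0000 → first moment M = |Σ|/6 = 1741.1667
R_c = M/A = 1741.1667/215.7500 = 8.0703 mm
θ = 270° = 4.712389 rad
V = θ·R_c·A = 4.712389·8.0703·215.7500 = 8205.055 mm³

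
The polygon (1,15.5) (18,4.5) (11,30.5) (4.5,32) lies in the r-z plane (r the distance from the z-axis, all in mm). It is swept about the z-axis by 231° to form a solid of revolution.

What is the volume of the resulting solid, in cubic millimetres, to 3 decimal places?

Profile (r,z), 4 vertices: (1,15.5) (18,4.5) (11,30.5) (4.5,32)
edge 0: (1,15.5)→(18,4.5)  cross = 1·4.5 − 18·15.5 = -274.5000; (r_i+r_j)·cross = 19·-274.5000 = -5215.5000
edge 1: (18,4.5)→(11,30.5)  cross = 18·30.5 − 11·4.5 = 499.5000; (r_i+r_j)·cross = 29·499.5000 = 14485.5000
edge 2: (11,30.5)→(4.5,32)  cross = 11·32 − 4.5·30.5 = 214.7500; (r_i+r_j)·cross = 15.5·214.7500 = 3328.6250
edge 3: (4.5,32)→(1,15.5)  cross = 4.5·15.5 − 1·32 = 37.7500; (r_i+r_j)·cross = 5.5·37.7500 = 207.6250
Σcross = 477.5000 → A = |Σcross|/2 = 238.7500 mm²
Σ(r_i+r_j)·cross = 12806.2500 → first moment M = |Σ|/6 = 2134.3750
R_c = M/A = 2134.3750/238.7500 = 8.9398 mm
θ = 231° = 4.031711 rad
V = θ·R_c·A = 4.031711·8.9398·238.7500 = 8605.182 mm³

Volume = 8605.182 mm³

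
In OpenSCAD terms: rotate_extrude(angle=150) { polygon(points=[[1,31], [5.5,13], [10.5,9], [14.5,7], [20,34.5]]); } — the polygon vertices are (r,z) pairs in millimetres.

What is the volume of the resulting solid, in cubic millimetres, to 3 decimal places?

Profile (r,z), 5 vertices: (1,31) (5.5,13) (10.5,9) (14.5,7) (20,34.5)
edge 0: (1,31)→(5.5,13)  cross = 1·13 − 5.5·31 = -157.5000; (r_i+r_j)·cross = 6.5·-157.5000 = -1023.7500
edge 1: (5.5,13)→(10.5,9)  cross = 5.5·9 − 10.5·13 = -87.0000; (r_i+r_j)·cross = 16·-87.0000 = -1392.0000
edge 2: (10.5,9)→(14.5,7)  cross = 10.5·7 − 14.5·9 = -57.0000; (r_i+r_j)·cross = 25·-57.0000 = -1425.0000
edge 3: (14.5,7)→(20,34.5)  cross = 14.5·34.5 − 20·7 = 360.2500; (r_i+r_j)·cross = 34.5·360.2500 = 12428.6250
edge 4: (20,34.5)→(1,31)  cross = 20·31 − 1·34.5 = 585.5000; (r_i+r_j)·cross = 21·585.5000 = 12295.5000
Σcross = 644.2500 → A = |Σcross|/2 = 322.1250 mm²
Σ(r_i+r_j)·cross = 20883.3750 → first moment M = |Σ|/6 = 3480.5625
R_c = M/A = 3480.5625/322.1250 = 10.8050 mm
θ = 150° = 2.617994 rad
V = θ·R_c·A = 2.617994·10.8050·322.1250 = 9112.091 mm³

Volume = 9112.091 mm³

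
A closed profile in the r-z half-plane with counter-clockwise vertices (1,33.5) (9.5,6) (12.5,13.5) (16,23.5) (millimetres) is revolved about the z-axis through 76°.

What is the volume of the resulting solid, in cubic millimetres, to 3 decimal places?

Profile (r,z), 4 vertices: (1,33.5) (9.5,6) (12.5,13.5) (16,23.5)
edge 0: (1,33.5)→(9.5,6)  cross = 1·6 − 9.5·33.5 = -312.2500; (r_i+r_j)·cross = 10.5·-312.2500 = -3278.6250
edge 1: (9.5,6)→(12.5,13.5)  cross = 9.5·13.5 − 12.5·6 = 53.2500; (r_i+r_j)·cross = 22·53.2500 = 1171.5000
edge 2: (12.5,13.5)→(16,23.5)  cross = 12.5·23.5 − 16·13.5 = 77.7500; (r_i+r_j)·cross = 28.5·77.7500 = 2215.8750
edge 3: (16,23.5)→(1,33.5)  cross = 16·33.5 − 1·23.5 = 512.5000; (r_i+r_j)·cross = 17·512.5000 = 8712.5000
Σcross = 331.2500 → A = |Σcross|/2 = 165.6250 mm²
Σ(r_i+r_j)·cross = 8821.2500 → first moment M = |Σ|/6 = 1470.2083
R_c = M/A = 1470.2083/165.6250 = 8.8767 mm
θ = 76° = 1.326450 rad
V = θ·R_c·A = 1.326450·8.8767·165.6250 = 1950.158 mm³

Volume = 1950.158 mm³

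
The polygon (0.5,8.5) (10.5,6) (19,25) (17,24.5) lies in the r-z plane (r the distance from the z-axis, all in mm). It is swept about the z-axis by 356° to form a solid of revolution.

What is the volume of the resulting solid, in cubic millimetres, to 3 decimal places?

Volume = 7460.577 mm³

Profile (r,z), 4 vertices: (0.5,8.5) (10.5,6) (19,25) (17,24.5)
edge 0: (0.5,8.5)→(10.5,6)  cross = 0.5·6 − 10.5·8.5 = -86.2500; (r_i+r_j)·cross = 11·-86.2500 = -948.7500
edge 1: (10.5,6)→(19,25)  cross = 10.5·25 − 19·6 = 148.5000; (r_i+r_j)·cross = 29.5·148.5000 = 4380.7500
edge 2: (19,25)→(17,24.5)  cross = 19·24.5 − 17·25 = 40.5000; (r_i+r_j)·cross = 36·40.5000 = 1458.0000
edge 3: (17,24.5)→(0.5,8.5)  cross = 17·8.5 − 0.5·24.5 = 132.2500; (r_i+r_j)·cross = 17.5·132.2500 = 2314.3750
Σcross = 235.0000 → A = |Σcross|/2 = 117.5000 mm²
Σ(r_i+r_j)·cross = 7204.3750 → first moment M = |Σ|/6 = 1200.7292
R_c = M/A = 1200.7292/117.5000 = 10.2190 mm
θ = 356° = 6.213372 rad
V = θ·R_c·A = 6.213372·10.2190·117.5000 = 7460.577 mm³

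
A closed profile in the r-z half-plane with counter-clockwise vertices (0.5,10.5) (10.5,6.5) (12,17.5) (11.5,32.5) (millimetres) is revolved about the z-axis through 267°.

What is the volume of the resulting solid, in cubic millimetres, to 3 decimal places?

Profile (r,z), 4 vertices: (0.5,10.5) (10.5,6.5) (12,17.5) (11.5,32.5)
edge 0: (0.5,10.5)→(10.5,6.5)  cross = 0.5·6.5 − 10.5·10.5 = -107.0000; (r_i+r_j)·cross = 11·-107.0000 = -1177.0000
edge 1: (10.5,6.5)→(12,17.5)  cross = 10.5·17.5 − 12·6.5 = 105.7500; (r_i+r_j)·cross = 22.5·105.7500 = 2379.3750
edge 2: (12,17.5)→(11.5,32.5)  cross = 12·32.5 − 11.5·17.5 = 188.7500; (r_i+r_j)·cross = 23.5·188.7500 = 4435.6250
edge 3: (11.5,32.5)→(0.5,10.5)  cross = 11.5·10.5 − 0.5·32.5 = 104.5000; (r_i+r_j)·cross = 12·104.5000 = 1254.0000
Σcross = 292.0000 → A = |Σcross|/2 = 146.0000 mm²
Σ(r_i+r_j)·cross = 6892.0000 → first moment M = |Σ|/6 = 1148.6667
R_c = M/A = 1148.6667/146.0000 = 7.8676 mm
θ = 267° = 4.660029 rad
V = θ·R_c·A = 4.660029·7.8676·146.0000 = 5352.820 mm³

Volume = 5352.820 mm³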